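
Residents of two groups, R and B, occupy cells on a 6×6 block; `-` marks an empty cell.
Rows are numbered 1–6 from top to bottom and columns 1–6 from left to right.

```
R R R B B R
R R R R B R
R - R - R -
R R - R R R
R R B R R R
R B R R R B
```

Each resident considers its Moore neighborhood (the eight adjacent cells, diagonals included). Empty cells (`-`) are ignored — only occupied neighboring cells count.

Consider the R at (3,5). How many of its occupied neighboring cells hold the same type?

Occupied neighbors of (3,5): (2,4)=R, (2,5)=B, (2,6)=R, (4,4)=R, (4,5)=R, (4,6)=R.
Same type (R): 5 of 6.

5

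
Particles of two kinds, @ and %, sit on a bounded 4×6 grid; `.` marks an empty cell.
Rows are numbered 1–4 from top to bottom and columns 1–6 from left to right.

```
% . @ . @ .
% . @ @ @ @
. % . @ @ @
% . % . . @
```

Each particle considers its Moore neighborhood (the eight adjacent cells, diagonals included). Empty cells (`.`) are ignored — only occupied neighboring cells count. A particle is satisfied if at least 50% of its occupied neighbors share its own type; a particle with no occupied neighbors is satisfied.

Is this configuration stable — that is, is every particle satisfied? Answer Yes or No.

(1,1)% 1/1 satisfied
(1,3)@ 2/2 satisfied
(1,5)@ 3/3 satisfied
(2,1)% 2/2 satisfied
(2,3)@ 3/4 satisfied
(2,4)@ 6/6 satisfied
(2,5)@ 6/6 satisfied
(2,6)@ 4/4 satisfied
(3,2)% 3/4 satisfied
(3,4)@ 4/5 satisfied
(3,5)@ 6/6 satisfied
(3,6)@ 4/4 satisfied
(4,1)% 1/1 satisfied
(4,3)% 1/2 satisfied
(4,6)@ 2/2 satisfied
All meet the threshold, so the configuration is stable.

Yes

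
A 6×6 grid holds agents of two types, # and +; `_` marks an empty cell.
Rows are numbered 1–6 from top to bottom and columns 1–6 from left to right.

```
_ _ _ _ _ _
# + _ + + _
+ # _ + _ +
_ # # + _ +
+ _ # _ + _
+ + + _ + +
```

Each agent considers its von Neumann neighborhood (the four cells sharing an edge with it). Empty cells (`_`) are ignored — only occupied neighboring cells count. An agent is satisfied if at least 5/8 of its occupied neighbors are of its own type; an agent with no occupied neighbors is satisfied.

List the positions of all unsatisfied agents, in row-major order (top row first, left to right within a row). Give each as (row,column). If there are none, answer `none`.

(2,1)# 0/2 ✗
(2,2)+ 0/2 ✗
(2,4)+ 2/2 ✓
(2,5)+ 1/1 ✓
(3,1)+ 0/2 ✗
(3,2)# 1/3 ✗
(3,4)+ 2/2 ✓
(3,6)+ 1/1 ✓
(4,2)# 2/2 ✓
(4,3)# 2/3 ✓
(4,4)+ 1/2 ✗
(4,6)+ 1/1 ✓
(5,1)+ 1/1 ✓
(5,3)# 1/2 ✗
(5,5)+ 1/1 ✓
(6,1)+ 2/2 ✓
(6,2)+ 2/2 ✓
(6,3)+ 1/2 ✗
(6,5)+ 2/2 ✓
(6,6)+ 1/1 ✓

(2,1), (2,2), (3,1), (3,2), (4,4), (5,3), (6,3)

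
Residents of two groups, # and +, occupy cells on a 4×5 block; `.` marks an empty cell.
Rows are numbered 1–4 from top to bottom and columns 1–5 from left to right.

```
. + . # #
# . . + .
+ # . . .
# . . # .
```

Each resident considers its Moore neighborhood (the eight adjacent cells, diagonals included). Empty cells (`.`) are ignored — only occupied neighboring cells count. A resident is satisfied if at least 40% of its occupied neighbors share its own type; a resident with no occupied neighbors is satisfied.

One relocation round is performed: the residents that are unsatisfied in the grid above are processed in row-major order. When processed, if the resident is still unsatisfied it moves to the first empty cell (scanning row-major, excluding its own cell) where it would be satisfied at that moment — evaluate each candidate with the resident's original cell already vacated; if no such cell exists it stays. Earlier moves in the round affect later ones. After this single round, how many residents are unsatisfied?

1

Initially unsatisfied (in order): (1,2), (2,1), (2,4), (3,1).
  (1,2) → (1,3).
  (2,1): now satisfied by earlier moves; stays.
  (2,4) → (1,2).
  (3,1) → (1,1).
Resulting grid:
+ + + # #
# . . . .
. # . . .
# . . # .
Unsatisfied now: (2,1).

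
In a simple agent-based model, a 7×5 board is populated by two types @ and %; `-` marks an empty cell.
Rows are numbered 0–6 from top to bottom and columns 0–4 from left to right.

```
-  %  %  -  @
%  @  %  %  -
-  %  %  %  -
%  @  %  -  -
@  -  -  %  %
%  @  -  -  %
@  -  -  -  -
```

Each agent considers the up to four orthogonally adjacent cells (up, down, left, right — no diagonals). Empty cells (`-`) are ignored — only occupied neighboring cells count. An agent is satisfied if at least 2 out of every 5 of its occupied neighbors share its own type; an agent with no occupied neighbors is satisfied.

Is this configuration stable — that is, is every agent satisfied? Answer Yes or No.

No

Row 0: (0,1)% 1/2 ✓ · (0,2)% 2/2 ✓ · (0,4)@ 0/0 ✓
Row 1: (1,0)% 0/1 ✗ · (1,1)@ 0/4 ✗ · (1,2)% 3/4 ✓ · (1,3)% 2/2 ✓
Row 2: (2,1)% 1/3 ✗ · (2,2)% 4/4 ✓ · (2,3)% 2/2 ✓
Row 3: (3,0)% 0/2 ✗ · (3,1)@ 0/3 ✗ · (3,2)% 1/2 ✓
Row 4: (4,0)@ 0/2 ✗ · (4,3)% 1/1 ✓ · (4,4)% 2/2 ✓
Row 5: (5,0)% 0/3 ✗ · (5,1)@ 0/1 ✗ · (5,4)% 1/1 ✓
Row 6: (6,0)@ 0/1 ✗
For instance (1,0) has only 0/1 same-type neighbors, below 2/5.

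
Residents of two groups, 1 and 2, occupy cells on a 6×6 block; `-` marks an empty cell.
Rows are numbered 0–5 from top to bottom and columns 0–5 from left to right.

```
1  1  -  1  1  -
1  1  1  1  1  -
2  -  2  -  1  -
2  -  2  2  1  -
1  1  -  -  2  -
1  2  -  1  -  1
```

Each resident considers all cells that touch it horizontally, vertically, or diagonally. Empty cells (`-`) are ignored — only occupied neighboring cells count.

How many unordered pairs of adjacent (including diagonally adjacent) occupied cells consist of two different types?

16

Scan each occupied cell's neighbors to the right and below (and the two forward diagonals) so each pair is counted once.
From row 0: 0 unlike of 12 pairs (running 0/12).
From row 1: 5 unlike of 11 pairs (running 5/23).
From row 2: 1 unlike of 5 pairs (running 6/28).
From row 3: 5 unlike of 7 pairs (running 11/35).
From row 4: 4 unlike of 7 pairs (running 15/42).
From row 5: 1 unlike of 1 pairs (running 16/43).
Total adjacent occupied pairs: 43; unlike-type pairs: 16.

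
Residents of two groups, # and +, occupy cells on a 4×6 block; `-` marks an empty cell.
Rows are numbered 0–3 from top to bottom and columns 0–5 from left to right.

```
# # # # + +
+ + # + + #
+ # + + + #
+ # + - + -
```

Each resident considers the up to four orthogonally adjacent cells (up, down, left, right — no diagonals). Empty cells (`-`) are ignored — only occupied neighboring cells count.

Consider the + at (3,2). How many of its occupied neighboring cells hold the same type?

Occupied neighbors of (3,2): (2,2)=+, (3,1)=#.
Same type (+): 1 of 2.

1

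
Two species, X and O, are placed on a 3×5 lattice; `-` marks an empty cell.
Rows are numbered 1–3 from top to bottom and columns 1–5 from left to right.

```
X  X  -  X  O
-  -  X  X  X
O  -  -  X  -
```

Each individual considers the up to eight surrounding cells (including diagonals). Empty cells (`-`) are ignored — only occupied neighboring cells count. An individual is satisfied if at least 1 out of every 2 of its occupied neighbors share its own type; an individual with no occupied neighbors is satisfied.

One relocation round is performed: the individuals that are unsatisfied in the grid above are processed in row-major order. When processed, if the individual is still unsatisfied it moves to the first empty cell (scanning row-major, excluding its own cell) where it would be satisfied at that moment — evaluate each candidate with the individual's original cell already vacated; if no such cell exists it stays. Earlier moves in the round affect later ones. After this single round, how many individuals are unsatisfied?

0

Initially unsatisfied (in order): (1,5).
  (1,5) → (3,2).
Resulting grid:
X X - X -
- - X X X
O O - X -
All satisfied now.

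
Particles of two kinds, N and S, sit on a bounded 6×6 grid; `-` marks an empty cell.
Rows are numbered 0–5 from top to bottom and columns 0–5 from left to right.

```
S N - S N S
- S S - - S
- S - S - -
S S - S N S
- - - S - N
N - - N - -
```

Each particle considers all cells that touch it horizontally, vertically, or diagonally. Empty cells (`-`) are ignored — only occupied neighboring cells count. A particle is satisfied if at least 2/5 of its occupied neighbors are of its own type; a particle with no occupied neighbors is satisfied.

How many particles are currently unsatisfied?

6

(0,0)S 1/2 ✓
(0,1)N 0/3 ✗
(0,3)S 1/2 ✓
(0,4)N 0/3 ✗
(0,5)S 1/2 ✓
(1,1)S 3/4 ✓
(1,2)S 4/5 ✓
(1,5)S 1/2 ✓
(2,1)S 4/4 ✓
(2,3)S 2/3 ✓
(3,0)S 2/2 ✓
(3,1)S 2/2 ✓
(3,3)S 2/3 ✓
(3,4)N 1/5 ✗
(3,5)S 0/2 ✗
(4,3)S 1/3 ✗
(4,5)N 1/2 ✓
(5,0)N 0/0 ✓
(5,3)N 0/1 ✗
Unsatisfied: (0,1), (0,4), (3,4), (3,5), (4,3), (5,3) — 6 in total.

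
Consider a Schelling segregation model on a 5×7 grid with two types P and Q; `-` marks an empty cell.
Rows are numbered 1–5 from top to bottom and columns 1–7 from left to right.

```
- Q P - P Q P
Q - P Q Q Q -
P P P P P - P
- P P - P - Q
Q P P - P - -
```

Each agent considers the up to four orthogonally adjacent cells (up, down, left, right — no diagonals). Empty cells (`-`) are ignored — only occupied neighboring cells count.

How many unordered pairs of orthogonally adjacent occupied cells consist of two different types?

10

Scan each occupied cell's neighbors to the right and below so each pair is counted once.
Row 1: Q(1,2)–P(1,3)≠ P(1,3)–P(2,3)= P(1,5)–Q(1,6)≠ P(1,5)–Q(2,5)≠ Q(1,6)–P(1,7)≠ Q(1,6)–Q(2,6)=  → 4/6 unlike.
Row 2: Q(2,1)–P(3,1)≠ P(2,3)–Q(2,4)≠ P(2,3)–P(3,3)= Q(2,4)–Q(2,5)= Q(2,4)–P(3,4)≠ Q(2,5)–Q(2,6)= Q(2,5)–P(3,5)≠  → 4/7 unlike.
Row 3: P(3,1)–P(3,2)= P(3,2)–P(3,3)= P(3,2)–P(4,2)= P(3,3)–P(3,4)= P(3,3)–P(4,3)= P(3,4)–P(3,5)= P(3,5)–P(4,5)= P(3,7)–Q(4,7)≠  → 1/8 unlike.
Row 4: P(4,2)–P(4,3)= P(4,2)–P(5,2)= P(4,3)–P(5,3)= P(4,5)–P(5,5)=  → 0/4 unlike.
Row 5: Q(5,1)–P(5,2)≠ P(5,2)–P(5,3)=  → 1/2 unlike.
Total adjacent occupied pairs: 27; unlike-type pairs: 10.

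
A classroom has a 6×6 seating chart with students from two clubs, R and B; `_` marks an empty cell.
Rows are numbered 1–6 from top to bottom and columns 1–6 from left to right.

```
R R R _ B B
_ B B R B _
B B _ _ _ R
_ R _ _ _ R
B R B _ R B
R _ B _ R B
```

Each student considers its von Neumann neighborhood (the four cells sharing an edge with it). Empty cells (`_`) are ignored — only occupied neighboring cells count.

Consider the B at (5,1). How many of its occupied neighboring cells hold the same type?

0

Occupied neighbors of (5,1): (6,1)=R, (5,2)=R.
Same type (B): 0 of 2.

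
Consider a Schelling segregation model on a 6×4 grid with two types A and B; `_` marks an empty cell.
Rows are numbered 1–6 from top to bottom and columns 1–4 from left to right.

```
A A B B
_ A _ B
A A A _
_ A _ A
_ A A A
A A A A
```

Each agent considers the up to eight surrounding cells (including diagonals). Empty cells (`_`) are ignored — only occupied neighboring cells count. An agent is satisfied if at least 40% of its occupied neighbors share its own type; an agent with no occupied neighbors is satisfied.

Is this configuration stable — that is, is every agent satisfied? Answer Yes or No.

Row 1: (1,1)A 2/2 ✓ · (1,2)A 2/3 ✓ · (1,3)B 2/4 ✓ · (1,4)B 2/2 ✓
Row 2: (2,2)A 5/6 ✓ · (2,4)B 2/3 ✓
Row 3: (3,1)A 3/3 ✓ · (3,2)A 4/4 ✓ · (3,3)A 4/5 ✓
Row 4: (4,2)A 5/5 ✓ · (4,4)A 3/3 ✓
Row 5: (5,2)A 5/5 ✓ · (5,3)A 7/7 ✓ · (5,4)A 4/4 ✓
Row 6: (6,1)A 2/2 ✓ · (6,2)A 4/4 ✓ · (6,3)A 5/5 ✓ · (6,4)A 3/3 ✓
All meet the threshold, so the configuration is stable.

Yes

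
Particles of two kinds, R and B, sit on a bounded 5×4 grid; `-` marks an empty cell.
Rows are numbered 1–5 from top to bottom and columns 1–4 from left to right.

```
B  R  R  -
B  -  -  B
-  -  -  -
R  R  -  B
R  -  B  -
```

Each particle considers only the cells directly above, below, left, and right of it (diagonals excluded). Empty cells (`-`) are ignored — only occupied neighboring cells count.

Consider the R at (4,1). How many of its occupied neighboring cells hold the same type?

2

Occupied neighbors of (4,1): (5,1)=R, (4,2)=R.
Same type (R): 2 of 2.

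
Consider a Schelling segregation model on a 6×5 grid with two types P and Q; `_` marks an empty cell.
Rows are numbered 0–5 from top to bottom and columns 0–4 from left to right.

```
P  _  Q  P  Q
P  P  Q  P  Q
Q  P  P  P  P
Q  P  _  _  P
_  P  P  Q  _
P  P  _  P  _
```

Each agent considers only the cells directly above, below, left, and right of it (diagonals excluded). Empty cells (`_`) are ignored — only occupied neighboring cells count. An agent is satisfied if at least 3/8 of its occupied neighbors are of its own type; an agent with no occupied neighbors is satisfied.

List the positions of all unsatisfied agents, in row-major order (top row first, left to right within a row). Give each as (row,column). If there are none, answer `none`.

(0,3), (1,2), (1,4), (2,0), (4,3), (5,3)

(0,0)P 1/1 ok
(0,2)Q 1/2 ok
(0,3)P 1/3 unhappy
(0,4)Q 1/2 ok
(1,0)P 2/3 ok
(1,1)P 2/3 ok
(1,2)Q 1/4 unhappy
(1,3)P 2/4 ok
(1,4)Q 1/3 unhappy
(2,0)Q 1/3 unhappy
(2,1)P 3/4 ok
(2,2)P 2/3 ok
(2,3)P 3/3 ok
(2,4)P 2/3 ok
(3,0)Q 1/2 ok
(3,1)P 2/3 ok
(3,4)P 1/1 ok
(4,1)P 3/3 ok
(4,2)P 1/2 ok
(4,3)Q 0/2 unhappy
(5,0)P 1/1 ok
(5,1)P 2/2 ok
(5,3)P 0/1 unhappy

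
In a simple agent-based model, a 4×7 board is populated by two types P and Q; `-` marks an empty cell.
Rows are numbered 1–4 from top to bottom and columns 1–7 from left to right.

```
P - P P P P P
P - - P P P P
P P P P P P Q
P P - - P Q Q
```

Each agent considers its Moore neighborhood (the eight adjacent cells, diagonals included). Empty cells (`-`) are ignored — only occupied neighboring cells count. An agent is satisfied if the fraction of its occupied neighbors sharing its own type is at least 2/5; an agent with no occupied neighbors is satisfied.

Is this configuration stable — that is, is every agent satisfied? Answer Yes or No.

Yes

(1,1)P 1/1 ok
(1,3)P 2/2 ok
(1,4)P 4/4 ok
(1,5)P 5/5 ok
(1,6)P 5/5 ok
(1,7)P 3/3 ok
(2,1)P 3/3 ok
(2,4)P 7/7 ok
(2,5)P 8/8 ok
(2,6)P 7/8 ok
(2,7)P 4/5 ok
(3,1)P 4/4 ok
(3,2)P 5/5 ok
(3,3)P 4/4 ok
(3,4)P 5/5 ok
(3,5)P 6/7 ok
(3,6)P 5/8 ok
(3,7)Q 2/5 ok
(4,1)P 3/3 ok
(4,2)P 4/4 ok
(4,5)P 3/4 ok
(4,6)Q 2/5 ok
(4,7)Q 2/3 ok
All meet the threshold, so the configuration is stable.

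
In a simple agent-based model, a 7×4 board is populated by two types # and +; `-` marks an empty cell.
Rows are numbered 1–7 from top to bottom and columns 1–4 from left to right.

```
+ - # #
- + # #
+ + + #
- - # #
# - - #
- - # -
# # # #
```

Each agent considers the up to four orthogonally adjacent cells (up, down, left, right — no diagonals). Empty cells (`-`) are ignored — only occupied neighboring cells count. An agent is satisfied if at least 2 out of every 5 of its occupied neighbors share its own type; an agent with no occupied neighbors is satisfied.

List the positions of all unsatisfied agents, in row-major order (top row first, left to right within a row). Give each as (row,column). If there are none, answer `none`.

(3,3)

Row 1: (1,1)+ 0/0 ok · (1,3)# 2/2 ok · (1,4)# 2/2 ok
Row 2: (2,2)+ 1/2 ok · (2,3)# 2/4 ok · (2,4)# 3/3 ok
Row 3: (3,1)+ 1/1 ok · (3,2)+ 3/3 ok · (3,3)+ 1/4 unhappy · (3,4)# 2/3 ok
Row 4: (4,3)# 1/2 ok · (4,4)# 3/3 ok
Row 5: (5,1)# 0/0 ok · (5,4)# 1/1 ok
Row 6: (6,3)# 1/1 ok
Row 7: (7,1)# 1/1 ok · (7,2)# 2/2 ok · (7,3)# 3/3 ok · (7,4)# 1/1 ok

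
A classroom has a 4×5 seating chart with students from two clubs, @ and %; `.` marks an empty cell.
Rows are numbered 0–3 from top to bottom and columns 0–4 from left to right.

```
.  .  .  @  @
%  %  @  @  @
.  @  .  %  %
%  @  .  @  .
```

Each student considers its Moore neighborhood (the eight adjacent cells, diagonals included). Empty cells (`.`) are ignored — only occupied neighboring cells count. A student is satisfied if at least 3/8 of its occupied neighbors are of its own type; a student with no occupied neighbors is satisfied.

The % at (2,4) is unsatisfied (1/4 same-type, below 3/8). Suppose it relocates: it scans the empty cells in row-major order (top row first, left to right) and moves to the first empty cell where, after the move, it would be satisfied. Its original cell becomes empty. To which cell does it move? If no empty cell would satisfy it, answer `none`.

(0,0)

Vacating (2,4). Empty cells in order:
  (0,0): 2/2 same-type → satisfied — stop here.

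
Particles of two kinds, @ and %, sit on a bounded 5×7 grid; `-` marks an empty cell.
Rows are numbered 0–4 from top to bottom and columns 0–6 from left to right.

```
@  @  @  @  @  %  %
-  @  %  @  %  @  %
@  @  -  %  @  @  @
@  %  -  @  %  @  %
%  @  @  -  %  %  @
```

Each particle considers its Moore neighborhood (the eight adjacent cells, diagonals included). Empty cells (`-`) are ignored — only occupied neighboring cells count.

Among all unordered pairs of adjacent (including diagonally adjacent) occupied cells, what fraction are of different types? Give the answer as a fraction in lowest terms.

Scan each occupied cell's neighbors to the right and below (and the two forward diagonals) so each pair is counted once.
Row 0: @(0,0)–@(0,1)= @(0,0)–@(1,1)= @(0,1)–@(0,2)= @(0,1)–@(1,1)= @(0,1)–%(1,2)≠ @(0,2)–@(0,3)= @(0,2)–%(1,2)≠ @(0,2)–@(1,3)= @(0,2)–@(1,1)= @(0,3)–@(0,4)= @(0,3)–@(1,3)= @(0,3)–%(1,4)≠ @(0,3)–%(1,2)≠ @(0,4)–%(0,5)≠ @(0,4)–%(1,4)≠ @(0,4)–@(1,5)= @(0,4)–@(1,3)= %(0,5)–%(0,6)= %(0,5)–@(1,5)≠ %(0,5)–%(1,6)= %(0,5)–%(1,4)= %(0,6)–%(1,6)= %(0,6)–@(1,5)≠  → 8/23 unlike.
Row 1: @(1,1)–%(1,2)≠ @(1,1)–@(2,1)= @(1,1)–@(2,0)= %(1,2)–@(1,3)≠ %(1,2)–%(2,3)= %(1,2)–@(2,1)≠ @(1,3)–%(1,4)≠ @(1,3)–%(2,3)≠ @(1,3)–@(2,4)= %(1,4)–@(1,5)≠ %(1,4)–@(2,4)≠ %(1,4)–@(2,5)≠ %(1,4)–%(2,3)= @(1,5)–%(1,6)≠ @(1,5)–@(2,5)= @(1,5)–@(2,6)= @(1,5)–@(2,4)= %(1,6)–@(2,6)≠ %(1,6)–@(2,5)≠  → 11/19 unlike.
Row 2: @(2,0)–@(2,1)= @(2,0)–@(3,0)= @(2,0)–%(3,1)≠ @(2,1)–%(3,1)≠ @(2,1)–@(3,0)= %(2,3)–@(2,4)≠ %(2,3)–@(3,3)≠ %(2,3)–%(3,4)= @(2,4)–@(2,5)= @(2,4)–%(3,4)≠ @(2,4)–@(3,5)= @(2,4)–@(3,3)= @(2,5)–@(2,6)= @(2,5)–@(3,5)= @(2,5)–%(3,6)≠ @(2,5)–%(3,4)≠ @(2,6)–%(3,6)≠ @(2,6)–@(3,5)=  → 8/18 unlike.
Row 3: @(3,0)–%(3,1)≠ @(3,0)–%(4,0)≠ @(3,0)–@(4,1)= %(3,1)–@(4,1)≠ %(3,1)–@(4,2)≠ %(3,1)–%(4,0)= @(3,3)–%(3,4)≠ @(3,3)–%(4,4)≠ @(3,3)–@(4,2)= %(3,4)–@(3,5)≠ %(3,4)–%(4,4)= %(3,4)–%(4,5)= @(3,5)–%(3,6)≠ @(3,5)–%(4,5)≠ @(3,5)–@(4,6)= @(3,5)–%(4,4)≠ %(3,6)–@(4,6)≠ %(3,6)–%(4,5)=  → 11/18 unlike.
Row 4: %(4,0)–@(4,1)≠ @(4,1)–@(4,2)= %(4,4)–%(4,5)= %(4,5)–@(4,6)≠  → 2/4 unlike.
Total adjacent occupied pairs: 82; unlike-type pairs: 40.
40/82 reduces to 20/41.

20/41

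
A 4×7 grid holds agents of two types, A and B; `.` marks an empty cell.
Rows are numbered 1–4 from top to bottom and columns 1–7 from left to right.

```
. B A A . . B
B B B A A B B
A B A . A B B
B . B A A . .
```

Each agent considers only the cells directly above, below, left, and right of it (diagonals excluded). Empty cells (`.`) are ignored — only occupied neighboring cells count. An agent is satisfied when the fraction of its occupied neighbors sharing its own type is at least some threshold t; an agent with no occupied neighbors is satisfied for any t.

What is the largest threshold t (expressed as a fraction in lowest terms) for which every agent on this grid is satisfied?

0/1

Row 1: (1,2)B 1/2 · (1,3)A 1/3 · (1,4)A 2/2 · (1,7)B 1/1
Row 2: (2,1)B 1/2 · (2,2)B 4/4 · (2,3)B 1/4 · (2,4)A 2/3 · (2,5)A 2/3 · (2,6)B 2/3 · (2,7)B 3/3
Row 3: (3,1)A 0/3 · (3,2)B 1/3 · (3,3)A 0/3 · (3,5)A 2/3 · (3,6)B 2/3 · (3,7)B 2/2
Row 4: (4,1)B 0/1 · (4,3)B 0/2 · (4,4)A 1/2 · (4,5)A 2/2
The smallest same-type fraction is 0/3 at (3,1), which reduces to 0/1. Any threshold above that leaves this agent unsatisfied.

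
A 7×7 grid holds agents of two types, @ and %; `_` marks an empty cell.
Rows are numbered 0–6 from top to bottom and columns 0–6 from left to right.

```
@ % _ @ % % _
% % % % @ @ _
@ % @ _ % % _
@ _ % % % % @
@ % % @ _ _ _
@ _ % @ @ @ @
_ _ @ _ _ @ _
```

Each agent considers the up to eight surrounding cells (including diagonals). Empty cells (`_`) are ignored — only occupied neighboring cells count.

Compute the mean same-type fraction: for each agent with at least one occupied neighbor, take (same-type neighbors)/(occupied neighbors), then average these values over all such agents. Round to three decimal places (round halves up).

(0,0)@ 0/3
(0,1)% 3/4
(0,3)@ 1/4
(0,4)% 2/5
(0,5)% 1/3
(1,0)% 3/5
(1,1)% 4/7
(1,2)% 4/6
(1,3)% 3/6
(1,4)@ 2/7
(1,5)@ 1/5
(2,0)@ 1/4
(2,1)% 4/7
(2,2)@ 0/6
(2,4)% 5/7
(2,5)% 3/6
(3,0)@ 2/4
(3,2)% 4/6
(3,3)% 4/6
(3,4)% 4/5
(3,5)% 3/4
(3,6)@ 0/2
(4,0)@ 2/3
(4,1)% 3/6
(4,2)% 4/6
(4,3)@ 2/7
(5,0)@ 1/2
(5,2)% 2/5
(5,3)@ 3/5
(5,4)@ 4/4
(5,5)@ 3/3
(5,6)@ 2/2
(6,2)@ 1/2
(6,5)@ 3/3
Sum over 34 agents: 0/3 + 3/4 + 1/4 + 2/5 + 1/3 + 3/5 + 4/7 + 4/6 + 3/6 + 2/7 + 1/5 + 1/4 + 4/7 + 0/6 + 5/7 + 3/6 + 2/4 + 4/6 + 4/6 + 4/5 + 3/4 + 0/2 + 2/3 + 3/6 + 4/6 + 2/7 + 1/2 + 2/5 + 3/5 + 4/4 + 3/3 + 2/2 + 1/2 + 3/3 = 380/21; mean = 380/21 ÷ 34 = 190/357 = 0.532212… → 0.532.

0.532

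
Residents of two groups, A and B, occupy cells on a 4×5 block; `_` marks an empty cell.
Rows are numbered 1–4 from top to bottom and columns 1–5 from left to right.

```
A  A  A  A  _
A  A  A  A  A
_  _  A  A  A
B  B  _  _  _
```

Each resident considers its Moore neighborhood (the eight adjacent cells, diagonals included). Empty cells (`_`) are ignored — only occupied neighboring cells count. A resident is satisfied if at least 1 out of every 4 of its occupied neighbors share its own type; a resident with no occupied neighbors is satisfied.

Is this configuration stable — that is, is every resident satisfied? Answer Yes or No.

Yes

Row 1: (1,1)A 3/3 satisfied · (1,2)A 5/5 satisfied · (1,3)A 5/5 satisfied · (1,4)A 4/4 satisfied
Row 2: (2,1)A 3/3 satisfied · (2,2)A 6/6 satisfied · (2,3)A 7/7 satisfied · (2,4)A 7/7 satisfied · (2,5)A 4/4 satisfied
Row 3: (3,3)A 4/5 satisfied · (3,4)A 5/5 satisfied · (3,5)A 3/3 satisfied
Row 4: (4,1)B 1/1 satisfied · (4,2)B 1/2 satisfied
All meet the threshold, so the configuration is stable.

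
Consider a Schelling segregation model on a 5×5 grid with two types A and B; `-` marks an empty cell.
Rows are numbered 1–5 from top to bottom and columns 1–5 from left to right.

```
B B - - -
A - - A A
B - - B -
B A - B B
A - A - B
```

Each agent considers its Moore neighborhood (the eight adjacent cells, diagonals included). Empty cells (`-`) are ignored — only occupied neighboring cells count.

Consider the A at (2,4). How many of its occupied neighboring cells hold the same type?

Occupied neighbors of (2,4): (2,5)=A, (3,4)=B.
Same type (A): 1 of 2.

1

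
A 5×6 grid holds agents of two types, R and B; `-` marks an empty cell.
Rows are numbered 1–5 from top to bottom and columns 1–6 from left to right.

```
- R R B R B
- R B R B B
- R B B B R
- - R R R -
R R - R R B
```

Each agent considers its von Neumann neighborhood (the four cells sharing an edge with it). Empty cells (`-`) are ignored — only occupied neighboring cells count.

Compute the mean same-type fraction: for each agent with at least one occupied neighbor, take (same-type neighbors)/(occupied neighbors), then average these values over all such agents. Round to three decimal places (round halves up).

Row 1: (1,2)R 2/2 · (1,3)R 1/3 · (1,4)B 0/3 · (1,5)R 0/3 · (1,6)B 1/2
Row 2: (2,2)R 2/3 · (2,3)B 1/4 · (2,4)R 0/4 · (2,5)B 2/4 · (2,6)B 2/3
Row 3: (3,2)R 1/2 · (3,3)B 2/4 · (3,4)B 2/4 · (3,5)B 2/4 · (3,6)R 0/2
Row 4: (4,3)R 1/2 · (4,4)R 3/4 · (4,5)R 2/3
Row 5: (5,1)R 1/1 · (5,2)R 1/1 · (5,4)R 2/2 · (5,5)R 2/3 · (5,6)B 0/1
Sum over 23 agents: 2/2 + 1/3 + 0/3 + 0/3 + 1/2 + 2/3 + 1/4 + 0/4 + 2/4 + 2/3 + 1/2 + 2/4 + 2/4 + 2/4 + 0/2 + 1/2 + 3/4 + 2/3 + 1/1 + 1/1 + 2/2 + 2/3 + 0/1 = 23/2; mean = 23/2 ÷ 23 = 1/2 = 0.5 → 0.500.

0.500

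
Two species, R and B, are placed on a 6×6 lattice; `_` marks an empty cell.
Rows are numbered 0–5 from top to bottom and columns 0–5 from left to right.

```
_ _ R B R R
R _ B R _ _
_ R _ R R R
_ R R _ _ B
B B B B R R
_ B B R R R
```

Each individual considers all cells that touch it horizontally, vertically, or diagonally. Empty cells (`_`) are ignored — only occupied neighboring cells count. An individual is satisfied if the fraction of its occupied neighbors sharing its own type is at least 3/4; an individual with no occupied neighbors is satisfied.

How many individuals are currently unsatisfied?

15

Row 0: (0,2)R 1/3 not · (0,3)B 1/4 not · (0,4)R 2/3 not · (0,5)R 1/1 satisfied
Row 1: (1,0)R 1/1 satisfied · (1,2)B 1/5 not · (1,3)R 4/6 not
Row 2: (2,1)R 3/4 satisfied · (2,3)R 3/4 satisfied · (2,4)R 3/4 satisfied · (2,5)R 1/2 not
Row 3: (3,1)R 2/5 not · (3,2)R 3/6 not · (3,5)B 0/4 not
Row 4: (4,0)B 2/3 not · (4,1)B 4/6 not · (4,2)B 4/7 not · (4,3)B 2/6 not · (4,4)R 4/6 not · (4,5)R 3/4 satisfied
Row 5: (5,1)B 4/4 satisfied · (5,2)B 4/5 satisfied · (5,3)R 2/5 not · (5,4)R 4/5 satisfied · (5,5)R 3/3 satisfied
Unsatisfied: (0,2), (0,3), (0,4), (1,2), (1,3), (2,5), (3,1), (3,2), (3,5), (4,0), (4,1), (4,2), (4,3), (4,4), (5,3) — 15 in total.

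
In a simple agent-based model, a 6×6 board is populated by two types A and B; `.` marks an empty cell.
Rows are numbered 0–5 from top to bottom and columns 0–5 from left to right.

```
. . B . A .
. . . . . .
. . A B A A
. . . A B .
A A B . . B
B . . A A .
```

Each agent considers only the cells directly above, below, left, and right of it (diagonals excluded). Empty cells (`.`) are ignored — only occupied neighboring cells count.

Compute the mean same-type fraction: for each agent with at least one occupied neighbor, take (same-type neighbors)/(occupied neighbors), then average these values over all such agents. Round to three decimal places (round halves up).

0.361

Row 0: (0,2)B — no occupied neighbors · (0,4)A — no occupied neighbors
Row 2: (2,2)A 0/1 · (2,3)B 0/3 · (2,4)A 1/3 · (2,5)A 1/1
Row 3: (3,3)A 0/2 · (3,4)B 0/2
Row 4: (4,0)A 1/2 · (4,1)A 1/2 · (4,2)B 0/1 · (4,5)B — no occupied neighbors
Row 5: (5,0)B 0/1 · (5,3)A 1/1 · (5,4)A 1/1
Sum over 12 agents: 0/1 + 0/3 + 1/3 + 1/1 + 0/2 + 0/2 + 1/2 + 1/2 + 0/1 + 0/1 + 1/1 + 1/1 = 13/3; mean = 13/3 ÷ 12 = 13/36 = 0.361111… → 0.361.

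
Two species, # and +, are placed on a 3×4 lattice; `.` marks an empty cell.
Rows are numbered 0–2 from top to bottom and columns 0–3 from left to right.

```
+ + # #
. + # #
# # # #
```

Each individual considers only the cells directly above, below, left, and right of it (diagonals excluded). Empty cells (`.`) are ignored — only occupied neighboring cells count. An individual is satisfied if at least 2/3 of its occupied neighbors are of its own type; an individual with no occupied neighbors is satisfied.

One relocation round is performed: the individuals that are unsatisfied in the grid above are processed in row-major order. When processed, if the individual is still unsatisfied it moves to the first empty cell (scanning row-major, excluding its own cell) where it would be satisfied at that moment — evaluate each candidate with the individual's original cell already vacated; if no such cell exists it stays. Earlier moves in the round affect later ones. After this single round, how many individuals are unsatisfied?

1

Initially unsatisfied (in order): (1,1).
  (1,1): no empty cell satisfies it; stays.
Resulting grid:
+ + # #
. + # #
# # # #
Unsatisfied now: (1,1).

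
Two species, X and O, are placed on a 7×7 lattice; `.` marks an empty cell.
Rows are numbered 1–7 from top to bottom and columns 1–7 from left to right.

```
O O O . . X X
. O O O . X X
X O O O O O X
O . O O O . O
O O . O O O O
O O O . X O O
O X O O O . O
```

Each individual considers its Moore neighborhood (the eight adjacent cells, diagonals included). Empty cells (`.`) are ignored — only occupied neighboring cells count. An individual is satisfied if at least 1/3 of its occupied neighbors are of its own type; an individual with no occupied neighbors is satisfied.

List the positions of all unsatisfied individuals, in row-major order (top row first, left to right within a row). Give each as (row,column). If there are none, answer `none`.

(3,1), (6,5), (7,2)

Row 1: (1,1)O 2/2 ✓ · (1,2)O 4/4 ✓ · (1,3)O 4/4 ✓ · (1,6)X 3/3 ✓ · (1,7)X 3/3 ✓
Row 2: (2,2)O 6/7 ✓ · (2,3)O 7/7 ✓ · (2,4)O 5/5 ✓ · (2,6)X 4/6 ✓ · (2,7)X 4/5 ✓
Row 3: (3,1)X 0/3 ✗ · (3,2)O 5/6 ✓ · (3,3)O 7/7 ✓ · (3,4)O 7/7 ✓ · (3,5)O 5/6 ✓ · (3,6)O 3/6 ✓ · (3,7)X 2/4 ✓
Row 4: (4,1)O 3/4 ✓ · (4,3)O 6/6 ✓ · (4,4)O 7/7 ✓ · (4,5)O 7/7 ✓ · (4,7)O 3/4 ✓
Row 5: (5,1)O 4/4 ✓ · (5,2)O 6/6 ✓ · (5,4)O 5/6 ✓ · (5,5)O 5/6 ✓ · (5,6)O 6/7 ✓ · (5,7)O 4/4 ✓
Row 6: (6,1)O 4/5 ✓ · (6,2)O 6/7 ✓ · (6,3)O 5/6 ✓ · (6,5)X 0/6 ✗ · (6,6)O 6/7 ✓ · (6,7)O 4/4 ✓
Row 7: (7,1)O 2/3 ✓ · (7,2)X 0/5 ✗ · (7,3)O 3/4 ✓ · (7,4)O 3/4 ✓ · (7,5)O 2/3 ✓ · (7,7)O 2/2 ✓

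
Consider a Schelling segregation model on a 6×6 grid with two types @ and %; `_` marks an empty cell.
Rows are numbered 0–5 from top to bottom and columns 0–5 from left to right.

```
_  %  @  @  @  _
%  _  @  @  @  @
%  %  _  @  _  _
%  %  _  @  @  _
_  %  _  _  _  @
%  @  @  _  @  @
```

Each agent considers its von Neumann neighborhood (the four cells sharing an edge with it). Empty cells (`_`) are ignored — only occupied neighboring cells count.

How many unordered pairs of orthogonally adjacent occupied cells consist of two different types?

3

Scan each occupied cell's neighbors to the right and below so each pair is counted once.
Row 0: %(0,1)–@(0,2)≠ @(0,2)–@(0,3)= @(0,2)–@(1,2)= @(0,3)–@(0,4)= @(0,3)–@(1,3)= @(0,4)–@(1,4)=  → 1/6 unlike.
Row 1: %(1,0)–%(2,0)= @(1,2)–@(1,3)= @(1,3)–@(1,4)= @(1,3)–@(2,3)= @(1,4)–@(1,5)=  → 0/5 unlike.
Row 2: %(2,0)–%(2,1)= %(2,0)–%(3,0)= %(2,1)–%(3,1)= @(2,3)–@(3,3)=  → 0/4 unlike.
Row 3: %(3,0)–%(3,1)= %(3,1)–%(4,1)= @(3,3)–@(3,4)=  → 0/3 unlike.
Row 4: %(4,1)–@(5,1)≠ @(4,5)–@(5,5)=  → 1/2 unlike.
Row 5: %(5,0)–@(5,1)≠ @(5,1)–@(5,2)= @(5,4)–@(5,5)=  → 1/3 unlike.
Total adjacent occupied pairs: 23; unlike-type pairs: 3.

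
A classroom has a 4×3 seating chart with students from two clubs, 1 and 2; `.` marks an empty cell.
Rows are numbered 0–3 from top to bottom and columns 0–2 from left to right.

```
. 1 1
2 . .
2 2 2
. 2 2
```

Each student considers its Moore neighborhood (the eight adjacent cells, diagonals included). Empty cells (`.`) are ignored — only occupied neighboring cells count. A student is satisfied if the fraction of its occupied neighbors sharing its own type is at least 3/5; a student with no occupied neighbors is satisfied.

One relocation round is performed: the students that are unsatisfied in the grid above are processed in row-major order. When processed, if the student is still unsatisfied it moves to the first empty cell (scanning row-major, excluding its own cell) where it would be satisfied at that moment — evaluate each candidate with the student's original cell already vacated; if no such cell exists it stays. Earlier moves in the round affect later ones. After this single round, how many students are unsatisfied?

1

Initially unsatisfied (in order): (0,1).
  (0,1): no empty cell satisfies it; stays.
Resulting grid:
. 1 1
2 . .
2 2 2
. 2 2
Unsatisfied now: (0,1).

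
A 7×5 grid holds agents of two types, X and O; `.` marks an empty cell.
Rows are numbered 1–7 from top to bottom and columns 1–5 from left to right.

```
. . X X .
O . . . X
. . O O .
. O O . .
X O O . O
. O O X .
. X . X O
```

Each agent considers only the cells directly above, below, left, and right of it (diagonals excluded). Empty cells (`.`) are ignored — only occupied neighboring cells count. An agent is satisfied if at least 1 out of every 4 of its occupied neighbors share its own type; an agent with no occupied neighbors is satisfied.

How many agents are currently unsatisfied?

Row 1: (1,3)X 1/1 ok · (1,4)X 1/1 ok
Row 2: (2,1)O 0/0 ok · (2,5)X 0/0 ok
Row 3: (3,3)O 2/2 ok · (3,4)O 1/1 ok
Row 4: (4,2)O 2/2 ok · (4,3)O 3/3 ok
Row 5: (5,1)X 0/1 unhappy · (5,2)O 3/4 ok · (5,3)O 3/3 ok · (5,5)O 0/0 ok
Row 6: (6,2)O 2/3 ok · (6,3)O 2/3 ok · (6,4)X 1/2 ok
Row 7: (7,2)X 0/1 unhappy · (7,4)X 1/2 ok · (7,5)O 0/1 unhappy
Unsatisfied: (5,1), (7,2), (7,5) — 3 in total.

3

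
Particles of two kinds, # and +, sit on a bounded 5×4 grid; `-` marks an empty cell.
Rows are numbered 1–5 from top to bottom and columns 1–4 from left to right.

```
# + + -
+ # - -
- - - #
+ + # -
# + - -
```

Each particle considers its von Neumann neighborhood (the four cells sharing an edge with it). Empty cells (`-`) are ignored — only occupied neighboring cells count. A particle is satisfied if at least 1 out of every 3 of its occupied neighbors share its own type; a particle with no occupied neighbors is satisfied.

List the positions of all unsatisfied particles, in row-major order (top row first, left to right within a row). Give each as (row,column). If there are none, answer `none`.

(1,1)# 0/2 ✗
(1,2)+ 1/3 ✓
(1,3)+ 1/1 ✓
(2,1)+ 0/2 ✗
(2,2)# 0/2 ✗
(3,4)# 0/0 ✓
(4,1)+ 1/2 ✓
(4,2)+ 2/3 ✓
(4,3)# 0/1 ✗
(5,1)# 0/2 ✗
(5,2)+ 1/2 ✓

(1,1), (2,1), (2,2), (4,3), (5,1)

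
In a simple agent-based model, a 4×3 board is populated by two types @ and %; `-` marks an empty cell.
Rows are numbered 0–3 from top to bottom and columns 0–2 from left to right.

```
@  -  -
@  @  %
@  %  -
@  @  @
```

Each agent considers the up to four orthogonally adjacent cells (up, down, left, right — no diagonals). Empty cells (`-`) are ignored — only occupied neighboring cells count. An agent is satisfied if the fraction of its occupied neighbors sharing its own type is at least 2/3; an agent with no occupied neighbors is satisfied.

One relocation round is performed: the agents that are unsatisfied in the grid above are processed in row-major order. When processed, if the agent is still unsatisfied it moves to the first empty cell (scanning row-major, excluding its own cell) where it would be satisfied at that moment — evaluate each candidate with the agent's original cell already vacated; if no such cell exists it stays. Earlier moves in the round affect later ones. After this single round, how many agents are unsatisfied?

Initially unsatisfied (in order): (1,1), (1,2), (2,1).
  (1,1) → (0,1).
  (1,2): now satisfied by earlier moves; stays.
  (2,1): no empty cell satisfies it; stays.
Resulting grid:
@ @ -
@ - %
@ % -
@ @ @
Unsatisfied now: (2,1).

1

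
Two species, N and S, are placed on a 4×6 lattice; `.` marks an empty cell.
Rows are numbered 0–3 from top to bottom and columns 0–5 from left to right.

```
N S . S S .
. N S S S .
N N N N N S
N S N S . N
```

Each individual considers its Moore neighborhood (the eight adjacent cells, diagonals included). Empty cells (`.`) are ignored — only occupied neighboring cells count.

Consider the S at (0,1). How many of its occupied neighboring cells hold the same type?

Occupied neighbors of (0,1): (0,0)=N, (1,1)=N, (1,2)=S.
Same type (S): 1 of 3.

1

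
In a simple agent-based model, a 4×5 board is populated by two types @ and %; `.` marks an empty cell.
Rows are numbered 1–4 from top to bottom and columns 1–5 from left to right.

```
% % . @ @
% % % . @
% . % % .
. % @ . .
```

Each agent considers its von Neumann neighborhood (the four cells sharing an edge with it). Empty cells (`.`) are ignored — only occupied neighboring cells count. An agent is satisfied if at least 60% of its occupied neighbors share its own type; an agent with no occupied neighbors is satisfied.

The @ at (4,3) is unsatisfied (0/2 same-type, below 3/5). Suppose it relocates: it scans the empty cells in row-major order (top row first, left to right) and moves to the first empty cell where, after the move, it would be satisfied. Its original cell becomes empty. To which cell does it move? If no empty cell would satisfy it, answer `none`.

(4,5)

Vacating (4,3). Empty cells in order:
  (1,3): 1/3 same-type → still unsatisfied.
  (2,4): 2/4 same-type → still unsatisfied.
  (3,2): 0/4 same-type → still unsatisfied.
  (3,5): 1/2 same-type → still unsatisfied.
  (4,1): 0/2 same-type → still unsatisfied.
  (4,4): 0/1 same-type → still unsatisfied.
  (4,5): 0/0 same-type → satisfied — stop here.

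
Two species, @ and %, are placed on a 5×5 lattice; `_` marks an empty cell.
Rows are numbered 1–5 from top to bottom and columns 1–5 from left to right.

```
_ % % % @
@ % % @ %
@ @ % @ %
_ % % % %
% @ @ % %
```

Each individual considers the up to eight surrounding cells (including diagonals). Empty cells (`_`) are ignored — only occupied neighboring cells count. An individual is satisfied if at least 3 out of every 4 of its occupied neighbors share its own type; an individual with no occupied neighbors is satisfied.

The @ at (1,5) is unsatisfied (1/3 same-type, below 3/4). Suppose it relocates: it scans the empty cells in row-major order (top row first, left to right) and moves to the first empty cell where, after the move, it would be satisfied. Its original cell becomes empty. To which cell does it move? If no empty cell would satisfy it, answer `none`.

none

Vacating (1,5). Empty cells in order:
  (1,1): 1/3 same-type → still unsatisfied.
  (4,1): 3/5 same-type → still unsatisfied.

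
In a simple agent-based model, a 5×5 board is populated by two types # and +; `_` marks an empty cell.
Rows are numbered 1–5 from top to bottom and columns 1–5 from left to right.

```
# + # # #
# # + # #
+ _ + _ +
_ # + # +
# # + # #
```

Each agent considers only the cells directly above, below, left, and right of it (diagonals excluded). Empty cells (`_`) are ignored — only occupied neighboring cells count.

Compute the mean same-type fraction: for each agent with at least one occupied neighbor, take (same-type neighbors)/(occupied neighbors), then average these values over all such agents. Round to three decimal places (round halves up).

Row 1: (1,1)# 1/2 · (1,2)+ 0/3 · (1,3)# 1/3 · (1,4)# 3/3 · (1,5)# 2/2
Row 2: (2,1)# 2/3 · (2,2)# 1/3 · (2,3)+ 1/4 · (2,4)# 2/3 · (2,5)# 2/3
Row 3: (3,1)+ 0/1 · (3,3)+ 2/2 · (3,5)+ 1/2
Row 4: (4,2)# 1/2 · (4,3)+ 2/4 · (4,4)# 1/3 · (4,5)+ 1/3
Row 5: (5,1)# 1/1 · (5,2)# 2/3 · (5,3)+ 1/3 · (5,4)# 2/3 · (5,5)# 1/2
Sum over 22 agents: 1/2 + 0/3 + 1/3 + 3/3 + 2/2 + 2/3 + 1/3 + 1/4 + 2/3 + 2/3 + 0/1 + 2/2 + 1/2 + 1/2 + 2/4 + 1/3 + 1/3 + 1/1 + 2/3 + 1/3 + 2/3 + 1/2 = 47/4; mean = 47/4 ÷ 22 = 47/88 = 0.534090… → 0.534.

0.534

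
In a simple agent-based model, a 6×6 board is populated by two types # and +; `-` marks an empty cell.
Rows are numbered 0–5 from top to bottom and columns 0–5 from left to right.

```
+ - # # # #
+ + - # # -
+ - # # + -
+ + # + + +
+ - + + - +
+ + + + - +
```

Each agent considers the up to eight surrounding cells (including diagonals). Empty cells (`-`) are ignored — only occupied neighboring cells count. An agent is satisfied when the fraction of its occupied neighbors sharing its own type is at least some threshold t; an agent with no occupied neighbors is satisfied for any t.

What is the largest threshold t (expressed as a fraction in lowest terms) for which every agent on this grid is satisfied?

Row 0: (0,0)+ 2/2 · (0,2)# 2/3 · (0,3)# 4/4 · (0,4)# 4/4 · (0,5)# 2/2
Row 1: (1,0)+ 3/3 · (1,1)+ 3/5 · (1,3)# 6/7 · (1,4)# 5/6
Row 2: (2,0)+ 4/4 · (2,2)# 3/6 · (2,3)# 4/7 · (2,4)+ 3/6
Row 3: (3,0)+ 3/3 · (3,1)+ 4/6 · (3,2)# 2/6 · (3,3)+ 4/7 · (3,4)+ 5/6 · (3,5)+ 3/3
Row 4: (4,0)+ 4/4 · (4,2)+ 6/7 · (4,3)+ 5/6 · (4,5)+ 3/3
Row 5: (5,0)+ 2/2 · (5,1)+ 4/4 · (5,2)+ 4/4 · (5,3)+ 3/3 · (5,5)+ 1/1
The smallest same-type fraction is 2/6 at (3,2), which reduces to 1/3. Any threshold above that leaves this agent unsatisfied.

1/3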